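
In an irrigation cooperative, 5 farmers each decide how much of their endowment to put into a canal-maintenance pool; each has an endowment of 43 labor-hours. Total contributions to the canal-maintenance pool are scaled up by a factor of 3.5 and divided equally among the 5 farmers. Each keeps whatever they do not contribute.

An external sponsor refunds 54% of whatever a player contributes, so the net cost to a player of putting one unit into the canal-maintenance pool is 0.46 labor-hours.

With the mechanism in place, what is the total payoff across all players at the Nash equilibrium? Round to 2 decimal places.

With the mechanism, a contributed unit returns (3.5/5) / 0.46 = 1.5217 per unit of net cost to the contributor — now above 1 — so contributing fully is weakly dominant for every player.
So the Nash equilibrium is full contribution by all 5; the group earns 5 × (43 × 0.54 + 3.5 × 43) = 868.60.

868.60 labor-hours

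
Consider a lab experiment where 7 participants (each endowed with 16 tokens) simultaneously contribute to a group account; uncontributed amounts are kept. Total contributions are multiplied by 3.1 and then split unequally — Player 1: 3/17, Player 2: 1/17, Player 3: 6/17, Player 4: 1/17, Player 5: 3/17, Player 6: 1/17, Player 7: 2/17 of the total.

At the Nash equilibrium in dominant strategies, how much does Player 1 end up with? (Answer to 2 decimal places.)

24.75 tokens

For player j, contributing a unit is worthwhile iff 3.1 × (j's share) ≥ 1, i.e. iff j's share is at least 0.3226.
Player 3 alone (share 6/17) is above the threshold, contributing 16; the remaining 6 contribute 0. Total contributed: 16.
Player 1 keeps 16 and receives 3.1 × 16 × 3/17 = 8.75 from the group account, for a payoff of 24.75.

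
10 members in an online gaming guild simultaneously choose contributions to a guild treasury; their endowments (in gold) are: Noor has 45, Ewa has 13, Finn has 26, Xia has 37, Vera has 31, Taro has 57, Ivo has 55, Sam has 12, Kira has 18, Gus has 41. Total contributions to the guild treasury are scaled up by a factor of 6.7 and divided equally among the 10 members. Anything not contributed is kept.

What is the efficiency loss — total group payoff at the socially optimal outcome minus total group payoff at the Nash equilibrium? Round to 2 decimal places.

1909.50 gold

The private return per contributed unit is 6.7/10 = 0.6700 < 1 for every player regardless of endowment, so the Nash equilibrium is zero contribution and the group total is Σ E_j = 45 + 13 + 26 + 37 + 31 + 57 + 55 + 12 + 18 + 41 = 335.
Each contributed unit returns 6.700 to the group, so the social optimum is full contribution by everyone: group total = 6.700 × 335 = 2244.50.
Efficiency loss = (6.700 − 1) × 335 = 1909.50.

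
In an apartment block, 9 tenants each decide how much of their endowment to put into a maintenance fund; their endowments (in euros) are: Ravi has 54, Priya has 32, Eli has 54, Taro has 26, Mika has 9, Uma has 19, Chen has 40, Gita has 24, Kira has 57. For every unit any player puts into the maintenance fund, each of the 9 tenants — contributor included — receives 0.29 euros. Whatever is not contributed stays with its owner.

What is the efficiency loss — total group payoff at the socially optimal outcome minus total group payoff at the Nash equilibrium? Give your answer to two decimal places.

507.15 euros

The private return per contributed unit is 0.29 < 1 for everyone, so the Nash equilibrium is zero contribution and the group total is Σ E_j = 54 + 32 + 54 + 26 + 9 + 19 + 40 + 24 + 57 = 315.
Each contributed unit returns 2.610 to the group, so the social optimum is full contribution by everyone: group total = 2.610 × 315 = 822.15.
Efficiency loss = (2.610 − 1) × 315 = 507.15.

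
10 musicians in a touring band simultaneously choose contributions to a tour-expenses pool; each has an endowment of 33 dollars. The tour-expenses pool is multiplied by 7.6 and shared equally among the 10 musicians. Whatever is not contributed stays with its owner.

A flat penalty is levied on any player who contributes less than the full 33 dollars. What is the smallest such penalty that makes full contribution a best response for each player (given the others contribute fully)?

Given the others contribute fully, the best deviation is to contribute 0 (any partial contribution still incurs the fine and gives up units whose private return 0.7600 is below 1).
Deviating from 33 to 0 saves 33 dollars but forfeits the deviator's share of the drop in the tour-expenses pool: 7.6/10 × 33 = 25.08.
So the deviation gain is 33 − 25.08 = 7.92, and the fine must be at least 7.92 dollars to wipe it out.

7.92 dollars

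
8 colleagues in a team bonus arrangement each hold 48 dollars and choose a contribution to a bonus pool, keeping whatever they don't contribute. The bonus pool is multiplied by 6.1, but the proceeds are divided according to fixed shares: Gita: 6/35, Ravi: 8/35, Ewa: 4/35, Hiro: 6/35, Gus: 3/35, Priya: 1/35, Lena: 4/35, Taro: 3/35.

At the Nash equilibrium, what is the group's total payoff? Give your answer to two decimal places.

1118.40 dollars

Player j's private return per contributed unit is 6.1 × (j's share). Contributing is weakly dominant for j when that share is at least 1/6.1 = 0.1639, and contributing 0 is dominant otherwise.
The shares above 0.1639 belong to Gita, Ravi and Hiro, contributing 48 each; the remaining 5 contribute 0. Total contributed: 144.
The bonus pool pays out 6.1 × 144 = 878.40 in total (split across the unequal shares, but the aggregate is all that matters for the group sum).
The 5 free-riders keep 48 each, adding 240. Group total = 240 + 878.40 = 1118.40.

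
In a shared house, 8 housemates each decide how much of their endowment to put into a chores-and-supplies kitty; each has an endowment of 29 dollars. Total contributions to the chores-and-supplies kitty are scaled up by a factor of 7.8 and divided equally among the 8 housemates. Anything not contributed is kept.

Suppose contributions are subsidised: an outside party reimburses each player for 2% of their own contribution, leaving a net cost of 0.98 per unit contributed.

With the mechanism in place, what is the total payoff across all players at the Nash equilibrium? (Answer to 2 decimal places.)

The effective private return is (7.8/8) / 0.98 = 0.9949, which is still under 1, so the mechanism doesn't change anyone's dominant strategy: zero contribution.
At the Nash equilibrium no one contributes; group total payoff = 8 × 29 = 232.

232.00 dollars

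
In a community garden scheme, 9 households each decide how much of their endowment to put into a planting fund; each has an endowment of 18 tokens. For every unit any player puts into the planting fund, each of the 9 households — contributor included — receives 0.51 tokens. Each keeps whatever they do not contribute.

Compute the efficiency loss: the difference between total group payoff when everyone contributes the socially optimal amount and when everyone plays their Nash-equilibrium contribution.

581.58 tokens

The private return per contributed unit is 0.51 < 1, so contributing 0 is dominant for every player. At the Nash equilibrium everyone keeps their 18, and the group total is 9 × 18 = 162.
Each contributed unit returns 4.590 to the group as a whole (0.51 to each of 9 players), which exceeds 1, so the social optimum is full contribution: group total = 4.590 × 162 = 743.58.
Efficiency loss = 743.58 − 162 = 581.58.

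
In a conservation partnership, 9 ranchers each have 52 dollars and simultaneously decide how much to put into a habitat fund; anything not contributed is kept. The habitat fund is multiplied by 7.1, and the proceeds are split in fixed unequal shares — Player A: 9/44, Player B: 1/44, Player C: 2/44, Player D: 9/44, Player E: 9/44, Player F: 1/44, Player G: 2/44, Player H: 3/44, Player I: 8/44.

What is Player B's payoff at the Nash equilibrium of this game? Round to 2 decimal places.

A player with share s gets back 7.1·s per unit contributed, so full contribution is dominant for anyone with s > 1/7.1 = 0.1408 and zero contribution is dominant for anyone below.
The shares above 0.1408 belong to Player A, Player D, Player E and Player I, contributing 52 each; the remaining 5 contribute 0. Total contributed: 208.
Player B keeps 52 and receives 7.1 × 208 × 1/44 = 33.56 from the habitat fund, for a payoff of 85.56.

85.56 dollars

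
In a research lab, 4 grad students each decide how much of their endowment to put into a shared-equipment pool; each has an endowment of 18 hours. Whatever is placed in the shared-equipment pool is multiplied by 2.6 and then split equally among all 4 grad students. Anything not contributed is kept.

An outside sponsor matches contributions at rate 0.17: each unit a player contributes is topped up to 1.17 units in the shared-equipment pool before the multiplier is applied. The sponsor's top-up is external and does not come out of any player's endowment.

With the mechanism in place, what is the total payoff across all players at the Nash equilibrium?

Even with the mechanism, each unit contributed returns only 2.6 × 1.17 / 4 = 0.7605 per unit of net cost, so contributing nothing is still dominant.
At the Nash equilibrium no one contributes; group total payoff = 4 × 18 = 72.

72.00 hours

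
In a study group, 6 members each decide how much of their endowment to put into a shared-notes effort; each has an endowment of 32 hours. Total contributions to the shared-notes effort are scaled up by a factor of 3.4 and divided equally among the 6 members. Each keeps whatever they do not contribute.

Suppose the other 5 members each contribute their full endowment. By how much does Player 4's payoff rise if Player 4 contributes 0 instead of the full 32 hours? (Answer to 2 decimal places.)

13.87 hours

Switching from a contribution of 32 to 0 lets Player 4 keep an extra 32 hours, but lowers the shared-notes effort by 32, which costs Player 4 their own share of that drop: 3.4/6 × 32 = 18.13.
Net gain = 32 − 18.13 = 13.87. The private return per contributed unit (0.5667) is below 1, so free-riding is indeed the best response regardless of what the others do.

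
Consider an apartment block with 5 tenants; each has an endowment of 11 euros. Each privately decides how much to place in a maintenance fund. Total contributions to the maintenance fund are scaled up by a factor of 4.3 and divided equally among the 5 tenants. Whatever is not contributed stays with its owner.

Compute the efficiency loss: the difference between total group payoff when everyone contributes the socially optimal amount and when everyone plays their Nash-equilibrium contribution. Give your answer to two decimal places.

Each contributed unit returns 4.3/5 = 0.8600 to its contributor — below 1 — so contributing 0 is dominant for every player. At the Nash equilibrium everyone keeps their 11, and the group total is 5 × 11 = 55.
Each contributed unit returns 4.300 to the group as a whole (0.8600 to each of 5 players), which exceeds 1, so the social optimum is full contribution: group total = 4.300 × 55 = 236.50.
Efficiency loss = 236.50 − 55 = 181.50.

181.50 euros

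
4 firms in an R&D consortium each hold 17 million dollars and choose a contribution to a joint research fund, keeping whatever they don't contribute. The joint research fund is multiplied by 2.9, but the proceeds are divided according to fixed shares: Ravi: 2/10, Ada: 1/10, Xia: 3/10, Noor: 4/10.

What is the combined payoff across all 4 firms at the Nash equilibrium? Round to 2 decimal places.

Player j's private return per contributed unit is 2.9 × (j's share). Contributing is weakly dominant for j when that share is at least 1/2.9 = 0.3448, and contributing 0 is dominant otherwise.
Noor alone (share 4/10) is above the threshold, contributing 17; the remaining 3 contribute 0. Total contributed: 17.
The joint research fund pays out 2.9 × 17 = 49.30 in total (split across the unequal shares, but the aggregate is all that matters for the group sum).
The 3 free-riders keep 17 each, adding 51. Group total = 51 + 49.30 = 100.30.

100.30 million dollars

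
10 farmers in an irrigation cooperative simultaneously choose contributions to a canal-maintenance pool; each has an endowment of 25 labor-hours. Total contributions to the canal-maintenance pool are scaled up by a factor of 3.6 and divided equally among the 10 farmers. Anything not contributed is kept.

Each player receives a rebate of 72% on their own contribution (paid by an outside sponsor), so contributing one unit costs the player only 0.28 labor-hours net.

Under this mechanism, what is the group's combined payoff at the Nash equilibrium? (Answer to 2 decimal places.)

1080.00 labor-hours

Under the mechanism each unit contributed yields (3.6/10) / 0.28 = 1.2857 back to its contributor per unit of net cost, which exceeds 1, making full contribution the dominant choice for everyone.
At the Nash equilibrium everyone contributes 25. Group total payoff = 10 × (25 × 0.72 + 3.6 × 25) = 1080.00.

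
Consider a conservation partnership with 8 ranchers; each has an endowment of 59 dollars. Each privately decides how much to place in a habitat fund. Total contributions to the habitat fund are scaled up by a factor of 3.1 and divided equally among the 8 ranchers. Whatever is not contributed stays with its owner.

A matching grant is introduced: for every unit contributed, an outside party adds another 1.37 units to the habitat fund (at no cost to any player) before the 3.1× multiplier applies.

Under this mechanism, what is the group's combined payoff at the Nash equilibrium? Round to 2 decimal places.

472.00 dollars

Even with the mechanism, each unit contributed returns only 3.1 × 2.37 / 8 = 0.9184 per unit of net cost, so contributing nothing is still dominant.
Everyone keeps their endowment and the group total is 8 × 59 = 472.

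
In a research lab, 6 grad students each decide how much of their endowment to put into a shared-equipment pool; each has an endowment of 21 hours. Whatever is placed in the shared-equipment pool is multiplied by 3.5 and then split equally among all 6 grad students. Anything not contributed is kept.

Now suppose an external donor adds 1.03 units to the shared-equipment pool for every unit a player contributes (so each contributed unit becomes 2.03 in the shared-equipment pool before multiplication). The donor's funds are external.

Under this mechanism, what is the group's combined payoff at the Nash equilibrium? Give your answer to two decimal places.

The effective private return per unit is now 3.5 × 2.03 / 6 = 1.1842 > 1, so every player's dominant strategy flips to full contribution.
So the Nash equilibrium is full contribution by all 6; the group earns 3.5 × 2.03 × 126 = 895.23.

895.23 hours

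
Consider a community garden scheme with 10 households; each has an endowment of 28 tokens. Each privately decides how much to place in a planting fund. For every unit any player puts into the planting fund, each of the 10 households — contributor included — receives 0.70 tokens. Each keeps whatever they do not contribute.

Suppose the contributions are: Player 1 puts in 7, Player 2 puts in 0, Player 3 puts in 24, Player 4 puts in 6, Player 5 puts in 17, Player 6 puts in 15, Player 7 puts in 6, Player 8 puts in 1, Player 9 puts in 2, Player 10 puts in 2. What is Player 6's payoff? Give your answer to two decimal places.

69.00 tokens

Total contributed: 7 + 0 + 24 + 6 + 17 + 15 + 6 + 1 + 2 + 2 = 80.
Each receives 0.70 × 80 = 56.00 from the planting fund.
Player 6 keeps 28 − 15 = 13, so Player 6's payoff is 13 + 56.00 = 69.00.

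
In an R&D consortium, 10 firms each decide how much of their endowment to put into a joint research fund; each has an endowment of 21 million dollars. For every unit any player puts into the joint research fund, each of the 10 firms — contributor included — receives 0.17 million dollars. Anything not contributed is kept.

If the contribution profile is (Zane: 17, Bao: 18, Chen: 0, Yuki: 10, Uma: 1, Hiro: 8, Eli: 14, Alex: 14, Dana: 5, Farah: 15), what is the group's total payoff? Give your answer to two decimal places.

281.40 million dollars

Total contributed: 17 + 18 + 0 + 10 + 1 + 8 + 14 + 14 + 5 + 15 = 102; total kept: 10 × 21 − 102 = 108.
The joint research fund pays out 0.17 × 10 × 102 = 173.40 in aggregate.
Group total = 108 + 173.40 = 281.40.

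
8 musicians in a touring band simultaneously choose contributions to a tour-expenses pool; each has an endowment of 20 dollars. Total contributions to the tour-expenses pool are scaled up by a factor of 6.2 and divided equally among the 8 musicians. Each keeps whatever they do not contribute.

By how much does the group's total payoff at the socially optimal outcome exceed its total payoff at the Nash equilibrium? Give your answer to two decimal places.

832.00 dollars

Each contributed unit returns 6.2/8 = 0.7750 to its contributor — below 1 — so contributing 0 is dominant for every player. At the Nash equilibrium everyone keeps their 20, and the group total is 8 × 20 = 160.
Each contributed unit returns 6.200 to the group as a whole (0.7750 to each of 8 players), which exceeds 1, so the social optimum is full contribution: group total = 6.200 × 160 = 992.00.
Efficiency loss = 992.00 − 160 = 832.00.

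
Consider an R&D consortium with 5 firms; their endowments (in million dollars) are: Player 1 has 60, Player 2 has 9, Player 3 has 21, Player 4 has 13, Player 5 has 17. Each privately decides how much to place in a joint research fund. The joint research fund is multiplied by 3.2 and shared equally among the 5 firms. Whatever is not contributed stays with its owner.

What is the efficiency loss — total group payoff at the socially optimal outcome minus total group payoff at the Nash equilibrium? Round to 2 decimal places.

264.00 million dollars

The private return per contributed unit is 3.2/5 = 0.6400 < 1 for every player regardless of endowment, so the Nash equilibrium is zero contribution and the group total is Σ E_j = 60 + 9 + 21 + 13 + 17 = 120.
Each contributed unit returns 3.200 to the group, so the social optimum is full contribution by everyone: group total = 3.200 × 120 = 384.00.
Efficiency loss = (3.200 − 1) × 120 = 264.00.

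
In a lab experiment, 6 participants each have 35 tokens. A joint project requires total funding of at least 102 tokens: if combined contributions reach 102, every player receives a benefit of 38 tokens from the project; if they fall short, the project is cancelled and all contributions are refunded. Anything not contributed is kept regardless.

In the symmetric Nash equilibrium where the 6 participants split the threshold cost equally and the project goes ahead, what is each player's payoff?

Equal share of the threshold: 102/6 = 17.
At this profile no one gains by cutting their contribution: any cut drops the total below 102, the project is cancelled, contributions are refunded, and the deviator ends with 35, which is less than 35 − 17 + 38 = 56. Contributing more than 17 just wastes the excess. So contributing exactly 17 is a best response.
Each player's payoff: 35 − 17 + 38 = 56.

56 tokens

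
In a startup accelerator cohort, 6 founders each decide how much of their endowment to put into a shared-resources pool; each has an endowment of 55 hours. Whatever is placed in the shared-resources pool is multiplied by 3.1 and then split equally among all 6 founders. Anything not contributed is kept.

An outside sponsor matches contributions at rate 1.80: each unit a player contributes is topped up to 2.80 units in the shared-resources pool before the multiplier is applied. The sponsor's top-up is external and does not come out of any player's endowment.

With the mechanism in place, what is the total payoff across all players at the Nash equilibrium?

2864.40 hours

The effective private return per unit is now 3.1 × 2.80 / 6 = 1.4467 > 1, so every player's dominant strategy flips to full contribution.
At the Nash equilibrium everyone contributes 55. Group total payoff = 3.1 × 2.80 × 330 = 2864.40.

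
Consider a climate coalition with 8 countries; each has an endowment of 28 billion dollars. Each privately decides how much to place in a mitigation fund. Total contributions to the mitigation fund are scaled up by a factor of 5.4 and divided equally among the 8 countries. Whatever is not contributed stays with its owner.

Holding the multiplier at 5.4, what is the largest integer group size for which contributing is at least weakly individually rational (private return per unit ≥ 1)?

Private return per unit is 5.4/(group size), which is ≥ 1 whenever the group size is ≤ 5.4.
The largest such integer is 5.

5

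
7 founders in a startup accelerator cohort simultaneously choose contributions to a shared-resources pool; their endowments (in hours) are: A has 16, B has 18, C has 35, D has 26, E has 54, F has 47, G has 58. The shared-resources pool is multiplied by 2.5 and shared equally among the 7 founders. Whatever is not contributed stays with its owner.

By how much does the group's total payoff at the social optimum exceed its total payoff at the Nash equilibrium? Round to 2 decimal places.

The private return per contributed unit is 2.5/7 = 0.3571 < 1 for every player regardless of endowment, so the Nash equilibrium is zero contribution and the group total is Σ E_j = 16 + 18 + 35 + 26 + 54 + 47 + 58 = 254.
Each contributed unit returns 2.500 to the group, so the social optimum is full contribution by everyone: group total = 2.500 × 254 = 635.00.
Efficiency loss = (2.500 − 1) × 254 = 381.00.

381.00 hours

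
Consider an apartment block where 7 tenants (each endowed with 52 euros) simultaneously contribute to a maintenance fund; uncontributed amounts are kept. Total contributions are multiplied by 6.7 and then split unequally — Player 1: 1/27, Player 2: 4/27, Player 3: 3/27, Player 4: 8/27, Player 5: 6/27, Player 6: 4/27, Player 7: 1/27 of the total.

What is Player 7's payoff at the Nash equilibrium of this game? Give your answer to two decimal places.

Each unit j contributes comes back to j as 6.7 × (j's share), so j prefers to contribute only if that share exceeds 1/6.7 = 0.1493; otherwise keeping the unit dominates.
Player 4 and Player 5 are above the threshold, contributing 52 each; the remaining 5 contribute 0. Total contributed: 104.
Player 7 keeps 52 and receives 6.7 × 104 × 1/27 = 25.81 from the maintenance fund, for a payoff of 77.81.

77.81 euros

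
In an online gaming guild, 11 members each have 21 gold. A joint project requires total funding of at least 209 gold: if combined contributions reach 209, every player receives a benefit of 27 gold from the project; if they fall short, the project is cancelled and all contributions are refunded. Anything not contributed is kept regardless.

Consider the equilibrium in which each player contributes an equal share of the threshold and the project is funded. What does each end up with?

29 gold

Equal share of the threshold: 209/11 = 19.
At this profile no one gains by cutting their contribution: any cut drops the total below 209, the project is cancelled, contributions are refunded, and the deviator ends with 21, which is less than 21 − 19 + 27 = 29. Contributing more than 19 just wastes the excess. So contributing exactly 19 is a best response.
Each player's payoff: 21 − 19 + 27 = 29.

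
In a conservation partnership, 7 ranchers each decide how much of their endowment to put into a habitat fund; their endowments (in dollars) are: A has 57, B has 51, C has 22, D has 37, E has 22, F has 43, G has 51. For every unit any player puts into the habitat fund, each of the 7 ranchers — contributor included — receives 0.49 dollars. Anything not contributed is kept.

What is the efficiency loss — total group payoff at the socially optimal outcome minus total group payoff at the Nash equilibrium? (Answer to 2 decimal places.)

The private return per contributed unit is 0.49 < 1 for everyone, so the Nash equilibrium is zero contribution and the group total is Σ E_j = 57 + 51 + 22 + 37 + 22 + 43 + 51 = 283.
Each contributed unit returns 3.430 to the group, so the social optimum is full contribution by everyone: group total = 3.430 × 283 = 970.69.
Efficiency loss = (3.430 − 1) × 283 = 687.69.

687.69 dollars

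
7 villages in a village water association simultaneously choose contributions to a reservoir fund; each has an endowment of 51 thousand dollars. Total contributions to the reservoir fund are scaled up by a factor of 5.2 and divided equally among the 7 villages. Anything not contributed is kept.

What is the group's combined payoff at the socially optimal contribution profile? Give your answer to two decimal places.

1856.40 thousand dollars

Each contributed unit returns 5.200 to the group as a whole (0.7429 to each of 7 players), which exceeds 1, so the social optimum is full contribution: group total = 5.200 × 357 = 1856.40.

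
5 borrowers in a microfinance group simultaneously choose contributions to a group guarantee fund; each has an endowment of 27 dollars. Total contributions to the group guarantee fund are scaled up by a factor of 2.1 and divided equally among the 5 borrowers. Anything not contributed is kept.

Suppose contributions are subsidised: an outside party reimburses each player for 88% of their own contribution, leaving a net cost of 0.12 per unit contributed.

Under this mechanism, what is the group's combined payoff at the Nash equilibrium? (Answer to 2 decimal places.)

With the mechanism, a contributed unit returns (2.1/5) / 0.12 = 3.5000 per unit of net cost to the contributor — now above 1 — so contributing fully is weakly dominant for every player.
At the Nash equilibrium everyone contributes 27. Group total payoff = 5 × (27 × 0.88 + 2.1 × 27) = 402.30.

402.30 dollars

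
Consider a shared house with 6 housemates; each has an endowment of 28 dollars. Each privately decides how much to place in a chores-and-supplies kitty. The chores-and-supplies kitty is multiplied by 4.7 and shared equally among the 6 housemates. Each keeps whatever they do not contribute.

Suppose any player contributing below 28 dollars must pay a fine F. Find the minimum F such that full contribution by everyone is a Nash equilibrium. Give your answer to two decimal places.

6.07 dollars

Given the others contribute fully, the best deviation is to contribute 0 (any partial contribution still incurs the fine and gives up units whose private return 0.7833 is below 1).
Deviating from 28 to 0 saves 28 dollars but forfeits the deviator's share of the drop in the chores-and-supplies kitty: 4.7/6 × 28 = 21.93.
So the deviation gain is 28 − 21.93 = 6.07, and the fine must be at least 6.07 dollars to wipe it out.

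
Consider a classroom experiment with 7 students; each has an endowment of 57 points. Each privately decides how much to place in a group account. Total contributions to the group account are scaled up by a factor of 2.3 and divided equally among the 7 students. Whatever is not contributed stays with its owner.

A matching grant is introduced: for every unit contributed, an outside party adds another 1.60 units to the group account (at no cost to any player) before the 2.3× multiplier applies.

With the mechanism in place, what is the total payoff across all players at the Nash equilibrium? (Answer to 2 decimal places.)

399.00 points

Even with the mechanism, each unit contributed returns only 2.3 × 2.60 / 7 = 0.8543 per unit of net cost, so contributing nothing is still dominant.
At the Nash equilibrium no one contributes; group total payoff = 7 × 57 = 399.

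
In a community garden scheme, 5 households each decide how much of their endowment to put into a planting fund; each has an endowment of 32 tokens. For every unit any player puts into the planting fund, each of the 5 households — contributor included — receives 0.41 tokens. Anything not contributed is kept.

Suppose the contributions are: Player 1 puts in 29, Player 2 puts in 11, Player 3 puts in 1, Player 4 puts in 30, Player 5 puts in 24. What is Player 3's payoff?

69.95 tokens

Total contributed: 29 + 11 + 1 + 30 + 24 = 95.
Each receives 0.41 × 95 = 38.95 from the planting fund.
Player 3 keeps 32 − 1 = 31, so Player 3's payoff is 31 + 38.95 = 69.95.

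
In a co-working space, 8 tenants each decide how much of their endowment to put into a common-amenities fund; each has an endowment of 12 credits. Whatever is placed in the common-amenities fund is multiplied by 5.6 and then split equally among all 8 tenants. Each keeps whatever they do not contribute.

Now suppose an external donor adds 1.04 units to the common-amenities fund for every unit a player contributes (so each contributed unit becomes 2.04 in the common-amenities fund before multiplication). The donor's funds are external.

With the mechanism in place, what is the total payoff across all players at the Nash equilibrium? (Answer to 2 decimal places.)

1096.70 credits

The effective private return per unit is now 5.6 × 2.04 / 8 = 1.4280 > 1, so every player's dominant strategy flips to full contribution.
So the Nash equilibrium is full contribution by all 8; the group earns 5.6 × 2.04 × 96 = 1096.70.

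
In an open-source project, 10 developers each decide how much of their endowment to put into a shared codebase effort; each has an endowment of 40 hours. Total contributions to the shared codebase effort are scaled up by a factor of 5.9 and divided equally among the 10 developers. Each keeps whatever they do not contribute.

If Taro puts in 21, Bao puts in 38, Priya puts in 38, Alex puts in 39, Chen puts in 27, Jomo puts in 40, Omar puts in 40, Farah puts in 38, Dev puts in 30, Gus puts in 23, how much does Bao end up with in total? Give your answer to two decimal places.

Total contributed: 21 + 38 + 38 + 39 + 27 + 40 + 40 + 38 + 30 + 23 = 334.
Each receives 5.9 × 334 / 10 = 197.06 from the shared codebase effort.
Bao keeps 40 − 38 = 2, so Bao's payoff is 2 + 197.06 = 199.06.

199.06 hours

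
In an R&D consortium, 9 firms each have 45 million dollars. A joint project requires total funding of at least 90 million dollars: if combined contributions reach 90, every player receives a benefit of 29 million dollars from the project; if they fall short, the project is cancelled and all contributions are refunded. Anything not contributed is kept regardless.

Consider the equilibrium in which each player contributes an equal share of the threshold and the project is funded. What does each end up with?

Equal share of the threshold: 90/9 = 10.
At this profile no one gains by cutting their contribution: any cut drops the total below 90, the project is cancelled, contributions are refunded, and the deviator ends with 45, which is less than 45 − 10 + 29 = 64. Contributing more than 10 just wastes the excess. So contributing exactly 10 is a best response.
Each player's payoff: 45 − 10 + 29 = 64.

64 million dollars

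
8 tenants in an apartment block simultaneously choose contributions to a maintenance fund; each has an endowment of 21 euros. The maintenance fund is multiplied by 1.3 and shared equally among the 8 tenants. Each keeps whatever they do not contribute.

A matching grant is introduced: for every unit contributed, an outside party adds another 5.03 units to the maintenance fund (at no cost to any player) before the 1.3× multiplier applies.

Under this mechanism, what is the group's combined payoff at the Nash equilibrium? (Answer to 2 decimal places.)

168.00 euros

The effective private return is 1.3 × 6.03 / 8 = 0.9799, which is still under 1, so the mechanism doesn't change anyone's dominant strategy: zero contribution.
At the Nash equilibrium no one contributes; group total payoff = 8 × 21 = 168.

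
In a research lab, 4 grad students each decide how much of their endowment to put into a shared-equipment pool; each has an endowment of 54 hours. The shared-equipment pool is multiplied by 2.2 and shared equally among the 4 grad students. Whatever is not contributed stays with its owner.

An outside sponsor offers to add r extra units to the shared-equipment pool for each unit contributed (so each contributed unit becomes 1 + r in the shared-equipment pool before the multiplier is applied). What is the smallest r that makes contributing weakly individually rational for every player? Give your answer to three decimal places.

With matching at rate r, one contributed unit becomes (1 + r) in the shared-equipment pool and returns 2.2 × (1 + r) / 4 to the contributor.
Setting this equal to 1: 1 + r = 4/2.2 = 1.8182.
So the minimum matching rate is r = 1.8182 − 1 = 0.818.

0.818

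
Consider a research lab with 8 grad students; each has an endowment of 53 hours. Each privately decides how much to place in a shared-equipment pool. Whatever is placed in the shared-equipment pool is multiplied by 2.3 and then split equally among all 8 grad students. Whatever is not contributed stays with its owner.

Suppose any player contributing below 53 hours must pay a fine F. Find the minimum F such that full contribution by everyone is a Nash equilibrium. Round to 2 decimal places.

37.76 hours

Given the others contribute fully, the best deviation is to contribute 0 (any partial contribution still incurs the fine and gives up units whose private return 0.2875 is below 1).
Deviating from 53 to 0 saves 53 hours but forfeits the deviator's share of the drop in the shared-equipment pool: 2.3/8 × 53 = 15.24.
So the deviation gain is 53 − 15.24 = 37.76, and the fine must be at least 37.76 hours to wipe it out.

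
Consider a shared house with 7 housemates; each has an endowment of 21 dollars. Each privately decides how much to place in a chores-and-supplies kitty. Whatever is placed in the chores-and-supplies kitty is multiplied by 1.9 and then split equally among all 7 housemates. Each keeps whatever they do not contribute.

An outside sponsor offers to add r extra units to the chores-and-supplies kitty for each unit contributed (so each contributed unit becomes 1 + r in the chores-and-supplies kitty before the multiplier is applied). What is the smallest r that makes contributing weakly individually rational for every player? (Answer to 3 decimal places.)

2.684

With matching at rate r, one contributed unit becomes (1 + r) in the chores-and-supplies kitty and returns 1.9 × (1 + r) / 7 to the contributor.
Setting this equal to 1: 1 + r = 7/1.9 = 3.6842.
So the minimum matching rate is r = 3.6842 − 1 = 2.684.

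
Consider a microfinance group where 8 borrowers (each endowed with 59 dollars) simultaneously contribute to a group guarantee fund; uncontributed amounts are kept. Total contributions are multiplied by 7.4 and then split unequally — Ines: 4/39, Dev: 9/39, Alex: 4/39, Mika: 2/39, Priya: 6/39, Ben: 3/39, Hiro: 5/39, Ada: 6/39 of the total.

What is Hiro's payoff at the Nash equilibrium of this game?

226.92 dollars

Player j's private return per contributed unit is 7.4 × (j's share). Contributing is weakly dominant for j when that share is at least 1/7.4 = 0.1351, and contributing 0 is dominant otherwise.
Dev, Priya and Ada are above the threshold, contributing 59 each; the remaining 5 contribute 0. Total contributed: 177.
Hiro keeps 59 and receives 7.4 × 177 × 5/39 = 167.92 from the group guarantee fund, for a payoff of 226.92.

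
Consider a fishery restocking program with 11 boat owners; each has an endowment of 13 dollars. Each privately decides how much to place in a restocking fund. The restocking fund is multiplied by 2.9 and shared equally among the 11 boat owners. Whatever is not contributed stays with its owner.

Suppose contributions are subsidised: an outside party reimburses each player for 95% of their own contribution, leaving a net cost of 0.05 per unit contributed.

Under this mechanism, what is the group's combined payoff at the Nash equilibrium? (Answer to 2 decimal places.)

550.55 dollars

Under the mechanism each unit contributed yields (2.9/11) / 0.05 = 5.2727 back to its contributor per unit of net cost, which exceeds 1, making full contribution the dominant choice for everyone.
So the Nash equilibrium is full contribution by all 11; the group earns 11 × (13 × 0.95 + 2.9 × 13) = 550.55.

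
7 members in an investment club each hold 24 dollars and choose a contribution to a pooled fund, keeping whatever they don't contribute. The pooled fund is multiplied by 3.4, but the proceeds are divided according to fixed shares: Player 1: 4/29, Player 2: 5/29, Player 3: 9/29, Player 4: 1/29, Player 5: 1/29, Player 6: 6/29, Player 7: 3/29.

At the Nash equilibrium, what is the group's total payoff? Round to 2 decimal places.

Player j's private return per contributed unit is 3.4 × (j's share). Contributing is weakly dominant for j when that share is at least 1/3.4 = 0.2941, and contributing 0 is dominant otherwise.
The only share above 0.2941 is Player 3's 9/29, contributing 24; the remaining 6 contribute 0. Total contributed: 24.
The pooled fund pays out 3.4 × 24 = 81.60 in total (split across the unequal shares, but the aggregate is all that matters for the group sum).
The 6 free-riders keep 24 each, adding 144. Group total = 144 + 81.60 = 225.60.

225.60 dollars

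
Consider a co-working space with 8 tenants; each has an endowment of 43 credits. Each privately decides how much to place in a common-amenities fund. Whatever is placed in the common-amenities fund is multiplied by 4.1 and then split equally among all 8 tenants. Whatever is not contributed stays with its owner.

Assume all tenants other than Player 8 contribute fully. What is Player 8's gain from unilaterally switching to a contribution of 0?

Switching from a contribution of 43 to 0 lets Player 8 keep an extra 43 credits, but lowers the common-amenities fund by 43, which costs Player 8 their own share of that drop: 4.1/8 × 43 = 22.04.
Net gain = 43 − 22.04 = 20.96. The private return per contributed unit (0.5125) is below 1, so free-riding is indeed the best response regardless of what the others do.

20.96 credits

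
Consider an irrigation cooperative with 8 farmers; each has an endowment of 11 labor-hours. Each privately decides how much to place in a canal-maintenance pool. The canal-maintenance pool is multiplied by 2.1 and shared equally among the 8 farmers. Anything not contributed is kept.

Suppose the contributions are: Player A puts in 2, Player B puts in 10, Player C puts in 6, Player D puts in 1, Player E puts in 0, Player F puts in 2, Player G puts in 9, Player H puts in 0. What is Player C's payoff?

12.88 labor-hours

Total contributed: 2 + 10 + 6 + 1 + 0 + 2 + 9 + 0 = 30.
Each receives 2.1 × 30 / 8 = 7.88 from the canal-maintenance pool.
Player C keeps 11 − 6 = 5, so Player C's payoff is 5 + 7.88 = 12.88.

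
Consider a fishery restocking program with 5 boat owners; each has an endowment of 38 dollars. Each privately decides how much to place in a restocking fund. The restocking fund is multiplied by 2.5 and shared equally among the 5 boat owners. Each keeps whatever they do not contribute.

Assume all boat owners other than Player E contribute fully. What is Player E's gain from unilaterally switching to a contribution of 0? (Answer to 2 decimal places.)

Switching from a contribution of 38 to 0 lets Player E keep an extra 38 dollars, but lowers the restocking fund by 38, which costs Player E their own share of that drop: 2.5/5 × 38 = 19.00.
Net gain = 38 − 19.00 = 19.00. The private return per contributed unit (0.5000) is below 1, so free-riding is indeed the best response regardless of what the others do.

19.00 dollars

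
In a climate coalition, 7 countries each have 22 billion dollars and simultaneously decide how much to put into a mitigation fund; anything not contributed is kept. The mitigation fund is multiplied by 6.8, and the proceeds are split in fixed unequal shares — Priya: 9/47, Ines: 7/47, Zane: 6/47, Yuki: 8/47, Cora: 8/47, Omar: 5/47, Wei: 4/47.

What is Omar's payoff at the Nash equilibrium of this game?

For player j, contributing a unit is worthwhile iff 6.8 × (j's share) ≥ 1, i.e. iff j's share is at least 0.1471.
The shares above 0.1471 belong to Priya, Ines, Yuki and Cora, contributing 22 each; the remaining 3 contribute 0. Total contributed: 88.
Omar keeps 22 and receives 6.8 × 88 × 5/47 = 63.66 from the mitigation fund, for a payoff of 85.66.

85.66 billion dollars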